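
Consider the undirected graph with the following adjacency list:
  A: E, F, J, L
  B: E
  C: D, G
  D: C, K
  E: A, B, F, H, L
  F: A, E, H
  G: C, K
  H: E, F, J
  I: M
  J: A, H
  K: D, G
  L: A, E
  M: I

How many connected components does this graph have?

3

Starting from I we can reach I, M. That is one component of size 2.
Starting from C we can reach C, D, G, K. That is one component of size 4.
Starting from A we can reach A, B, E, F, H, J, L. That is one component of size 7.
Total: 3 components.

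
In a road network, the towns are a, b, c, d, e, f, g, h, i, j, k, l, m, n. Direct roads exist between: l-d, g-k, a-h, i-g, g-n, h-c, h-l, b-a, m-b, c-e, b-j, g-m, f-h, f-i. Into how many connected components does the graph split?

Starting from a we can reach a, b, c, d, e, f, g, h, i, j, k, l, m, n. That is one component of size 14.
Total: 1 component.

1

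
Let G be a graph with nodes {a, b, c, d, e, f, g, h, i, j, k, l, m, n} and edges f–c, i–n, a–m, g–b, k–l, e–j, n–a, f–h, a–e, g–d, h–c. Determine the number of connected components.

Starting from k we can reach k, l. That is one component of size 2.
Starting from b we can reach b, d, g. That is one component of size 3.
Starting from c we can reach c, f, h. That is one component of size 3.
Starting from a we can reach a, e, i, j, m, n. That is one component of size 6.
Total: 4 components.

4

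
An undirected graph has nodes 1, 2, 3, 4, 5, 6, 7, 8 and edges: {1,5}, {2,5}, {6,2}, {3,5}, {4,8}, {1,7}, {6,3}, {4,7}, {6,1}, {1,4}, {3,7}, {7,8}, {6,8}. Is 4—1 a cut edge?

After removing 4—1, the path 4-7-1 still connects them, so the edge is not a bridge.

No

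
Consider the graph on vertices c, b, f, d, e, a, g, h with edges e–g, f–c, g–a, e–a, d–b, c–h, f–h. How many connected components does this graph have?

3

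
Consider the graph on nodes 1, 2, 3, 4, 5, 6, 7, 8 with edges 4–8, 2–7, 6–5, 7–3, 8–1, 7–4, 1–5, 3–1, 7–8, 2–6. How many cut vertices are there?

Removing 2, for instance, still leaves 1 component. No single vertex removal increases the component count — the graph has no articulation points.

0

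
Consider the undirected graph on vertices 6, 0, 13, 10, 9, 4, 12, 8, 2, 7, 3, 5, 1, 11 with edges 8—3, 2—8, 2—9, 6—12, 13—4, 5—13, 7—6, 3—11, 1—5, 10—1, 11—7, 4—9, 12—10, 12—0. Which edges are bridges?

The edges on the cycle 2-8-3-11-7-6-12-10-1-5-13-4-9-2 are not bridges since each lies on that cycle.
But removing 0—12 disconnects 0 from 12 — this is a bridge.

0-12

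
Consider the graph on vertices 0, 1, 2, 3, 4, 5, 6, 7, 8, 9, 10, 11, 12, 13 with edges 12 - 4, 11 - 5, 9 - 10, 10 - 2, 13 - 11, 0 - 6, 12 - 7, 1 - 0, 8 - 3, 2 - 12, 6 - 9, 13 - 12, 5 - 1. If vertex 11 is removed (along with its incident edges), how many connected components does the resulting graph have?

2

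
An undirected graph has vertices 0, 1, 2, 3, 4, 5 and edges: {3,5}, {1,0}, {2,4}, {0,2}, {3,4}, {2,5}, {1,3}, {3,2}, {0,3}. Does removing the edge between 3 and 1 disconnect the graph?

No

After removing 3–1, the path 3-0-1 still connects them, so the edge is not a bridge.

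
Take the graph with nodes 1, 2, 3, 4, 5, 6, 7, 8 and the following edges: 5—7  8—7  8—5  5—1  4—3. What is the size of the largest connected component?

4

6 is isolated — a component by itself.
2 is isolated — a component by itself.
Starting from 3 we can reach 3, 4. That is one component of size 2.
Starting from 1 we can reach 1, 5, 7, 8. That is one component of size 4.
The largest has 4 vertices.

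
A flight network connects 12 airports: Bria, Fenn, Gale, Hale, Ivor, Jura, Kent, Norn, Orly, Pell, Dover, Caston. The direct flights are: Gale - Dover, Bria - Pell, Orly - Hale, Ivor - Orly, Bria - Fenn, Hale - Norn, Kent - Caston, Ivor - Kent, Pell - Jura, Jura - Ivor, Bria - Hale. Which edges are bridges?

The edges on the cycle Bria-Pell-Jura-Ivor-Orly-Hale-Bria are not bridges since each lies on that cycle.
But removing Ivor - Kent disconnects Ivor from Kent; removing Caston - Kent disconnects Caston from Kent; removing Hale - Norn disconnects Hale from Norn; removing Gale - Dover disconnects Gale from Dover — these are bridges.
In total 5 edges are bridges.

Bria-Fenn, Caston-Kent, Dover-Gale, Hale-Norn, Ivor-Kent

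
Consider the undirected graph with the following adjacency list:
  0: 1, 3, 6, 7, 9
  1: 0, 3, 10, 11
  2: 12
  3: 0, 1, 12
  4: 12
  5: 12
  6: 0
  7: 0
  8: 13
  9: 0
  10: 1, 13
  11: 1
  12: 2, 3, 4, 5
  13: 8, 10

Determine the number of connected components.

1

Starting from 0 we can reach 0, 1, 2, 3, 4, 5, 6, 7, 8, 9, 10, 11, 12, 13. That is one component of size 14.
Total: 1 component.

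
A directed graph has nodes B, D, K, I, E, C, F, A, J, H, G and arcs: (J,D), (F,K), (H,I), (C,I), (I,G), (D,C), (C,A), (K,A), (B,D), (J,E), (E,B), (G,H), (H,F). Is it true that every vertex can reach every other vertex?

There is no directed path from E to J, so the graph is not strongly connected.

No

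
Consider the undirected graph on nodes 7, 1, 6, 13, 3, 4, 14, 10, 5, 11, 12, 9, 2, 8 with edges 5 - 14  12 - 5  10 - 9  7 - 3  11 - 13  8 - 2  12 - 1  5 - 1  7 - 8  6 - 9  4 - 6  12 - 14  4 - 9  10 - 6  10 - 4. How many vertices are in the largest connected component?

4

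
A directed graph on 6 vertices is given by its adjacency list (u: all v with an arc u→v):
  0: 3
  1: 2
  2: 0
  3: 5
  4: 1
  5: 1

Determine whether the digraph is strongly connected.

No

There is no directed path from 0 to 4, so the graph is not strongly connected.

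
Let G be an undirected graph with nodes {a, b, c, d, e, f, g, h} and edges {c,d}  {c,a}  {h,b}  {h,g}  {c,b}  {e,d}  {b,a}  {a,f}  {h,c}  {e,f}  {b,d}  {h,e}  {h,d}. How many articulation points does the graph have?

Removing h increases the component count from 1 to 2, so h is a cut vertex.
By contrast removing c leaves 1 component; it is not a cut vertex. No other vertex is a cut vertex either.

1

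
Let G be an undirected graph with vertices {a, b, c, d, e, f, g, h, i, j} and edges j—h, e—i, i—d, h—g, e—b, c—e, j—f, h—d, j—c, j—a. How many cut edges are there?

4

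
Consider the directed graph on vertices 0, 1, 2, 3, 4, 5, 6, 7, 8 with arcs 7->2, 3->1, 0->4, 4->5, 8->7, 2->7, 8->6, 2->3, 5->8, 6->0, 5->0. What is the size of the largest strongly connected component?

5

{0, 4, 5, 6, 8} are all mutually reachable — one SCC of size 5.
{2, 7} are all mutually reachable — one SCC of size 2.
{1} is an SCC by itself.
{3} is an SCC by itself.
The largest has 5 vertices.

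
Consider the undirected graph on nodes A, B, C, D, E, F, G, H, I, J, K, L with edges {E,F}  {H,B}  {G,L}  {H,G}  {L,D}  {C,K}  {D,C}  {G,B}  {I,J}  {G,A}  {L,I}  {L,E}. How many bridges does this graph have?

9

The edges on the cycle H-G-B-H are not bridges since each lies on that cycle.
But removing G–L disconnects G from L; removing L–D disconnects L from D; removing L–I disconnects L from I; removing C–D disconnects C from D — these are bridges.
In total 9 edges are bridges.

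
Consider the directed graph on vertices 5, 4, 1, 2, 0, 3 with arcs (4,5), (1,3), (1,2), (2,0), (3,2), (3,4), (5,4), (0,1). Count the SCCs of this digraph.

2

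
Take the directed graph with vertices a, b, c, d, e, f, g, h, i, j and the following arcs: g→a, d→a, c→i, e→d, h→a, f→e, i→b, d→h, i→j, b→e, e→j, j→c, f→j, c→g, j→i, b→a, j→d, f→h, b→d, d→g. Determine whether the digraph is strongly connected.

There is no directed path from h to j, so the graph is not strongly connected.

No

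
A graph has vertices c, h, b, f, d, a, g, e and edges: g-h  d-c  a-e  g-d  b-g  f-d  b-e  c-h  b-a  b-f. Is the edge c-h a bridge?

After removing c-h, the path c-d-g-h still connects them, so the edge is not a bridge.

No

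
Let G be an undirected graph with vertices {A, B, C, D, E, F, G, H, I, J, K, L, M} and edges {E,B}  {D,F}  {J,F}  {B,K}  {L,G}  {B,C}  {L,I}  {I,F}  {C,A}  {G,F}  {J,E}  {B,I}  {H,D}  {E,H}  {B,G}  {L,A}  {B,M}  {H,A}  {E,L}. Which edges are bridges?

The edges on the cycle E-B-C-A-L-E are not bridges since each lies on that cycle.
But removing M - B disconnects M from B; removing K - B disconnects K from B — these are bridges.

B-K, B-M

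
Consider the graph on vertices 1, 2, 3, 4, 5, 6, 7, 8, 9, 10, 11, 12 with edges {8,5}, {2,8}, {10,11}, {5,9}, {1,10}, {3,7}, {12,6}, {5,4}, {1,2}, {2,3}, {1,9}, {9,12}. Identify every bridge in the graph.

The edges on the cycle 1-2-8-5-9-1 are not bridges since each lies on that cycle.
But removing 9—12 disconnects 9 from 12; removing 10—11 disconnects 10 from 11; removing 12—6 disconnects 12 from 6; removing 2—3 disconnects 2 from 3 — these are bridges.
In total 7 edges are bridges.

1-10, 10-11, 12-6, 12-9, 2-3, 3-7, 4-5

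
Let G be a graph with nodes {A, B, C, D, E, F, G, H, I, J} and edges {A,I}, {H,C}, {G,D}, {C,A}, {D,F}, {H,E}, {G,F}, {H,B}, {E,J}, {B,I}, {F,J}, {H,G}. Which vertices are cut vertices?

H

Removing H increases the component count from 1 to 2, so H is a cut vertex.
By contrast removing D leaves 1 component; it is not a cut vertex. No other vertex is a cut vertex either.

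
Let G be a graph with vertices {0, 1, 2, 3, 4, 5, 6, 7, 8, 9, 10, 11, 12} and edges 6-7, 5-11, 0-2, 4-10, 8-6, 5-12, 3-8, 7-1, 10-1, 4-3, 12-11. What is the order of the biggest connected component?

7

9 is isolated — a component by itself.
Starting from 0 we can reach 0, 2. That is one component of size 2.
Starting from 5 we can reach 5, 11, 12. That is one component of size 3.
Starting from 1 we can reach 1, 3, 4, 6, 7, 8, 10. That is one component of size 7.
The largest has 7 vertices.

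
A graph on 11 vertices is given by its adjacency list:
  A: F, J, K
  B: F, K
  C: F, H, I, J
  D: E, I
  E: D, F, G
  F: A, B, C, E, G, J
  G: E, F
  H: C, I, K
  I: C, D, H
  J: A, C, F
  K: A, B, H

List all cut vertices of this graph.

none

Removing D, for instance, still leaves 1 component. No single vertex removal increases the component count — the graph has no articulation points.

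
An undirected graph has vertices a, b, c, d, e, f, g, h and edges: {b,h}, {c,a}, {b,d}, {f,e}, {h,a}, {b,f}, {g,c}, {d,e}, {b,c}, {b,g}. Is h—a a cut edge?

After removing h—a, the path h-b-c-a still connects them, so the edge is not a bridge.

No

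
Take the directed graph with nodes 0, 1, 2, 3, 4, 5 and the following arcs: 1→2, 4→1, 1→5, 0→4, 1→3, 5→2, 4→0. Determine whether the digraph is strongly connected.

No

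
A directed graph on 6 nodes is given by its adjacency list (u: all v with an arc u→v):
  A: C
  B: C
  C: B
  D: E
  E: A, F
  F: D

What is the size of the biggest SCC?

{D, E, F} are all mutually reachable — one SCC of size 3.
{B, C} are all mutually reachable — one SCC of size 2.
{A} is an SCC by itself.
The largest has 3 vertices.

3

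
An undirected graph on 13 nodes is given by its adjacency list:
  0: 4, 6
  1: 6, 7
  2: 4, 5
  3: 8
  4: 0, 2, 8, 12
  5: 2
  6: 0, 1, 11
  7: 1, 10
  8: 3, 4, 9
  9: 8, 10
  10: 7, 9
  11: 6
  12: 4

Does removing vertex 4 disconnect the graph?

Yes

Deleting 4 raises the number of components from 1 to 3, so 4 is a cut vertex.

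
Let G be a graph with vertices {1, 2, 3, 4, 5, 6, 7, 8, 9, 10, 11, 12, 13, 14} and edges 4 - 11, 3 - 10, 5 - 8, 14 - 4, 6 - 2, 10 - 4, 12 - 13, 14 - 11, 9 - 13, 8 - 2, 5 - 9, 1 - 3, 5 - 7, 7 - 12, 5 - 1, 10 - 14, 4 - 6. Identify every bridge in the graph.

The edges on the cycle 5-7-12-13-9-5 are not bridges since each lies on that cycle.
Every edge lies on some cycle, so there are no bridges.

none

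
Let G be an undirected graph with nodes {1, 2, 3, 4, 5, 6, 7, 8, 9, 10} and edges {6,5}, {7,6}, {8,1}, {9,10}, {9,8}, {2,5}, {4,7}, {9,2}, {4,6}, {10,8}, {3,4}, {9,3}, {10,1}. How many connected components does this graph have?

1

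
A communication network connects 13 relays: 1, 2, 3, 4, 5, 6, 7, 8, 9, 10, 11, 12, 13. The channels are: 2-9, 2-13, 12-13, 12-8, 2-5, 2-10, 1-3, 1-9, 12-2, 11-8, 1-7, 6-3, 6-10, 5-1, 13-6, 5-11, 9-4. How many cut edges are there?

2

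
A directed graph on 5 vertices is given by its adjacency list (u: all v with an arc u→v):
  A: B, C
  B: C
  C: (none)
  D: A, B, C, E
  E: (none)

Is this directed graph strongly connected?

No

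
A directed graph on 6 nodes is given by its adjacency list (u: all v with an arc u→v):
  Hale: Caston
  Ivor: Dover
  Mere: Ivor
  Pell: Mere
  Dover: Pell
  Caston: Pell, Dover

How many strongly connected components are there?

{Ivor, Mere, Pell, Dover} are all mutually reachable — one SCC of size 4.
{Caston} is an SCC by itself.
{Hale} is an SCC by itself.
That gives 3 strongly connected components.

3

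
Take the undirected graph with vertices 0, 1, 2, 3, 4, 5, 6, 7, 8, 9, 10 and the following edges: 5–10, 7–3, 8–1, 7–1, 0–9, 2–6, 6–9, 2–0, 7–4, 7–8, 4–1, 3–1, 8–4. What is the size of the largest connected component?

5

Starting from 5 we can reach 5, 10. That is one component of size 2.
Starting from 0 we can reach 0, 2, 6, 9. That is one component of size 4.
Starting from 1 we can reach 1, 3, 4, 7, 8. That is one component of size 5.
The largest has 5 vertices.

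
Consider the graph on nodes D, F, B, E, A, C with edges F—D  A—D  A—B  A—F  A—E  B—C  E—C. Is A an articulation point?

Yes

Deleting A raises the number of components from 1 to 2, so A is a cut vertex.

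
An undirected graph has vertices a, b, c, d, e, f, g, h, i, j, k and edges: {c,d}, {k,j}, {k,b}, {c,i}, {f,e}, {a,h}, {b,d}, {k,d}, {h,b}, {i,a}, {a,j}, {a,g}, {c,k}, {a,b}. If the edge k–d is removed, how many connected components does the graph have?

2

k and d are still connected via k-c-d, so the component count stays at 2.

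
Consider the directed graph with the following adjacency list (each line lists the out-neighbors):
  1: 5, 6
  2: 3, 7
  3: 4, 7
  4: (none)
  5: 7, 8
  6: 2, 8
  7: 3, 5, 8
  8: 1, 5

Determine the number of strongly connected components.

2

{1, 2, 3, 5, 6, 7, 8} are all mutually reachable — one SCC of size 7.
{4} is an SCC by itself.
That gives 2 strongly connected components.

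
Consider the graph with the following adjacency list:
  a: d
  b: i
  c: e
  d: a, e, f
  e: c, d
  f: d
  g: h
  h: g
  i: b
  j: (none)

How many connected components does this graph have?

4

j is isolated — a component by itself.
Starting from b we can reach b, i. That is one component of size 2.
Starting from g we can reach g, h. That is one component of size 2.
Starting from a we can reach a, c, d, e, f. That is one component of size 5.
Total: 4 components.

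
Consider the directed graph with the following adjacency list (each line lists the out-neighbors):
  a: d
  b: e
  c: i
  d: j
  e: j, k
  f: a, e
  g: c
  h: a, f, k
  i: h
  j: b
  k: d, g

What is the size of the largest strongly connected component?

11

{a, b, c, d, e, f, g, h, i, j, k} are all mutually reachable — one SCC of size 11.
The largest has 11 vertices.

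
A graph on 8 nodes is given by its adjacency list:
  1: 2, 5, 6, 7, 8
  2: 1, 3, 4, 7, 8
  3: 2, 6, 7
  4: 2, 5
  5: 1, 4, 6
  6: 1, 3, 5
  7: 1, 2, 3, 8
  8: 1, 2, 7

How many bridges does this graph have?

0

The edges on the cycle 2-4-5-1-2 are not bridges since each lies on that cycle.
Every edge lies on some cycle, so there are no bridges.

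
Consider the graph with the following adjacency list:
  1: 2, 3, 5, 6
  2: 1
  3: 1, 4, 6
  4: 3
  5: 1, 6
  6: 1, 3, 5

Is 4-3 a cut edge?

Removing 4-3 leaves no path between 4 and 3: the component count goes from 1 to 2. So it is a bridge.

Yes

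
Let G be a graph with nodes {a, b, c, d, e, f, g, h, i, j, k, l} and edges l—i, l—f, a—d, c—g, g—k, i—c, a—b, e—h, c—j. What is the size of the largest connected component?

Starting from e we can reach e, h. That is one component of size 2.
Starting from a we can reach a, b, d. That is one component of size 3.
Starting from c we can reach c, f, g, i, j, k, l. That is one component of size 7.
The largest has 7 vertices.

7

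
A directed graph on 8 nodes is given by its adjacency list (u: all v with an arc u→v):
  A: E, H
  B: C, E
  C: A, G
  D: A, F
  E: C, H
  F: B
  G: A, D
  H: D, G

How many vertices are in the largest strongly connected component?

{A, B, C, D, E, F, G, H} are all mutually reachable — one SCC of size 8.
The largest has 8 vertices.

8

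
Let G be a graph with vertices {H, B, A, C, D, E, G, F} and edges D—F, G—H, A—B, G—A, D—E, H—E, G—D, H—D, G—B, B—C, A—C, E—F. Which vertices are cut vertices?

G

Removing G increases the component count from 1 to 2, so G is a cut vertex.
By contrast removing C leaves 1 component; it is not a cut vertex. No other vertex is a cut vertex either.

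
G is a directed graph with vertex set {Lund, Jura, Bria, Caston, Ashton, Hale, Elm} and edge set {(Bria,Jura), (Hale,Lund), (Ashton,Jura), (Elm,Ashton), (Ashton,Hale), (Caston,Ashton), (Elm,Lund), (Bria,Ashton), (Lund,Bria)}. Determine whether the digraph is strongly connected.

No

There is no directed path from Lund to Caston, so the graph is not strongly connected.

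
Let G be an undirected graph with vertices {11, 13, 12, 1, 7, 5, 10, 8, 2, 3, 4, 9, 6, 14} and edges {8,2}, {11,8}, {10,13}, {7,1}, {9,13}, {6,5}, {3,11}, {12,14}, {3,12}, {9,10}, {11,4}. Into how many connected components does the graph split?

Starting from 5 we can reach 5, 6. That is one component of size 2.
Starting from 1 we can reach 1, 7. That is one component of size 2.
Starting from 9 we can reach 9, 10, 13. That is one component of size 3.
Starting from 2 we can reach 2, 3, 4, 8, 11, 12, 14. That is one component of size 7.
Total: 4 components.

4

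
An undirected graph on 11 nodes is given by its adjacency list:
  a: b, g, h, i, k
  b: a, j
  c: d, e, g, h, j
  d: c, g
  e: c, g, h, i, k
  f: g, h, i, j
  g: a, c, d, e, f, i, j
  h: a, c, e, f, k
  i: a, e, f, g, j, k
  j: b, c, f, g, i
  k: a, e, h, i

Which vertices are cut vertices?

none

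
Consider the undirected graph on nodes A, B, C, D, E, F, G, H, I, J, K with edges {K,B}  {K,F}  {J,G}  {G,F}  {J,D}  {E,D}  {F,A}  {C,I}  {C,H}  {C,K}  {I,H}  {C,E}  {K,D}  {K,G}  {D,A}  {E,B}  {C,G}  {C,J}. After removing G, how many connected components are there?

1

With G gone, the remaining components are: {A, B, C, D, E, F, H, I, J, K}.
That is 1 component.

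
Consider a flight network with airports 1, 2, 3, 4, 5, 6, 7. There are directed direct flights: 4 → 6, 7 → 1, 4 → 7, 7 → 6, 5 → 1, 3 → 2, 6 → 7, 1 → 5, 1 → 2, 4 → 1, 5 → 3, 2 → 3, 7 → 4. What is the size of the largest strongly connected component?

{4, 6, 7} are all mutually reachable — one SCC of size 3.
{2, 3} are all mutually reachable — one SCC of size 2.
{1, 5} are all mutually reachable — one SCC of size 2.
The largest has 3 vertices.

3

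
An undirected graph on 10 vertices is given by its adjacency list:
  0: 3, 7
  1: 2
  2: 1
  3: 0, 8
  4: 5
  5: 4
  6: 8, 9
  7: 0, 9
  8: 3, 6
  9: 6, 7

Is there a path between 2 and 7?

No

The component containing 2 is {1, 2}, and 7 is not in it.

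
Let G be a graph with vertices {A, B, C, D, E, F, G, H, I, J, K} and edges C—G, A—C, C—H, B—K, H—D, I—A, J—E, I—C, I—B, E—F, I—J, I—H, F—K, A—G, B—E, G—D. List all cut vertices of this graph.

Removing I increases the component count from 1 to 2, so I is a cut vertex.
By contrast removing G leaves 1 component; it is not a cut vertex. No other vertex is a cut vertex either.

I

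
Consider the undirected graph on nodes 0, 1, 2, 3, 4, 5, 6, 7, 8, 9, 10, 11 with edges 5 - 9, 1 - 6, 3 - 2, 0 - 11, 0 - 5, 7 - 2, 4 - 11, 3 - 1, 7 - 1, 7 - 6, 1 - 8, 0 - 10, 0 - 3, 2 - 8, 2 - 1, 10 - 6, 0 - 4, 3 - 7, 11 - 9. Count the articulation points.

Removing 0 increases the component count from 1 to 2, so 0 is a cut vertex.
By contrast removing 2 leaves 1 component; it is not a cut vertex. No other vertex is a cut vertex either.

1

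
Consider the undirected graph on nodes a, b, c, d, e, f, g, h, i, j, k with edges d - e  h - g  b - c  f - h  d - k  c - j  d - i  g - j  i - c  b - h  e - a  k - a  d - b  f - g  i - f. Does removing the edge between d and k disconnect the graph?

No

After removing d - k, the path d-e-a-k still connects them, so the edge is not a bridge.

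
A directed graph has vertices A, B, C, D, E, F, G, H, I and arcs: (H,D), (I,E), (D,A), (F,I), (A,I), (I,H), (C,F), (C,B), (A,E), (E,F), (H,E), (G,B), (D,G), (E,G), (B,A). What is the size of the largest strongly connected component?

8

{A, B, D, E, F, G, H, I} are all mutually reachable — one SCC of size 8.
{C} is an SCC by itself.
The largest has 8 vertices.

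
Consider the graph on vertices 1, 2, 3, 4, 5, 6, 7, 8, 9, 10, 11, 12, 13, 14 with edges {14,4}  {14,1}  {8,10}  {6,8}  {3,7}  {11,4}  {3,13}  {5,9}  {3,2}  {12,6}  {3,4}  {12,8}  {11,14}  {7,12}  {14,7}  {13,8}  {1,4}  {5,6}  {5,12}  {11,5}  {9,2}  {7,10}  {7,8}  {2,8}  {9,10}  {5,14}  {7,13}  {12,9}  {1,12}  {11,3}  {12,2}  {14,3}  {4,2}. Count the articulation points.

Removing 2, for instance, still leaves 1 component. No single vertex removal increases the component count — the graph has no articulation points.

0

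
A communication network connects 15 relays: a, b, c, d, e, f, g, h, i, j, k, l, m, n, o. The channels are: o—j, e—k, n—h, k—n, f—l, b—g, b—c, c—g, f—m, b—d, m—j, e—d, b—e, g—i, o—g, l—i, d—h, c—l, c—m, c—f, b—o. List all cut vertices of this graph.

Removing b increases the component count from 2 to 3, so b is a cut vertex.
By contrast removing k leaves 2 components; it is not a cut vertex. No other vertex is a cut vertex either.

b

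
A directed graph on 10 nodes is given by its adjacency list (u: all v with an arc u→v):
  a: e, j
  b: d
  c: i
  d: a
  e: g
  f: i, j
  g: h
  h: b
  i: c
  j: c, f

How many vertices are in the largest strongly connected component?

{a, b, d, e, g, h} are all mutually reachable — one SCC of size 6.
{c, i} are all mutually reachable — one SCC of size 2.
{f, j} are all mutually reachable — one SCC of size 2.
The largest has 6 vertices.

6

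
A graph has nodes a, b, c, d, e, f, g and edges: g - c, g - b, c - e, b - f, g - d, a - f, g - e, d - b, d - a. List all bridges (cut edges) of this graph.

none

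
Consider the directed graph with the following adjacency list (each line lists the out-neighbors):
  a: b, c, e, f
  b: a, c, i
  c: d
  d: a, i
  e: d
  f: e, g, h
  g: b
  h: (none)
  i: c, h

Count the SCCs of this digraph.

2

{a, b, c, d, e, f, g, i} are all mutually reachable — one SCC of size 8.
{h} is an SCC by itself.
That gives 2 strongly connected components.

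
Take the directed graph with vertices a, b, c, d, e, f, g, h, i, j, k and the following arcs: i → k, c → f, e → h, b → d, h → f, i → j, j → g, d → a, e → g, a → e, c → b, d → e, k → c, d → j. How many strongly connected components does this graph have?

{h} is an SCC by itself.
{c} is an SCC by itself.
{d} is an SCC by itself.
{b} is an SCC by itself.
{i} is an SCC by itself.
(and 6 more singleton SCCs)
That gives 11 strongly connected components.

11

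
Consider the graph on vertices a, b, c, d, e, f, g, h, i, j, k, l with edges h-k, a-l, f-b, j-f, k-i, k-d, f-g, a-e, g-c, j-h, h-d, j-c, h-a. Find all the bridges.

a-e, a-h, a-l, b-f, h-j, i-k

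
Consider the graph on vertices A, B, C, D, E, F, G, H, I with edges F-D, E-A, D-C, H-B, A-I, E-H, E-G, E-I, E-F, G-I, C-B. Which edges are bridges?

none

The edges on the cycle E-F-D-C-B-H-E are not bridges since each lies on that cycle.
Every edge lies on some cycle, so there are no bridges.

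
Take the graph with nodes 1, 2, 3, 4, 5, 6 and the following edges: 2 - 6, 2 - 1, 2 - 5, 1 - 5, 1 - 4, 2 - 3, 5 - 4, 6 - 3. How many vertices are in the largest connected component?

6

Starting from 1 we can reach 1, 2, 3, 4, 5, 6. That is one component of size 6.
The largest has 6 vertices.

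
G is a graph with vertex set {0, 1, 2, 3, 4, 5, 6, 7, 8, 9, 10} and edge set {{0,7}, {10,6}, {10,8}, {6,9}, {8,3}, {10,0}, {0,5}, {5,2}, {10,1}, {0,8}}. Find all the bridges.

The edges on the cycle 10-0-8-10 are not bridges since each lies on that cycle.
But removing 6 - 9 disconnects 6 from 9; removing 10 - 6 disconnects 10 from 6; removing 7 - 0 disconnects 7 from 0; removing 0 - 5 disconnects 0 from 5 — these are bridges.
In total 7 edges are bridges.

0-5, 0-7, 1-10, 10-6, 2-5, 3-8, 6-9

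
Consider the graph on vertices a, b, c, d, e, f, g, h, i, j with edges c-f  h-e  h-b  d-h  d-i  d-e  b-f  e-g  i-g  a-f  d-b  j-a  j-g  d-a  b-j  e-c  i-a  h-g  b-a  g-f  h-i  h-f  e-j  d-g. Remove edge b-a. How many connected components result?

1

b and a are still connected via b-d-a, so the component count stays at 1.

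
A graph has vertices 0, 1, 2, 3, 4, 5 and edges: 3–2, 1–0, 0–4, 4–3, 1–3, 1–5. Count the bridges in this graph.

2

The edges on the cycle 1-0-4-3-1 are not bridges since each lies on that cycle.
But removing 3–2 disconnects 3 from 2; removing 1–5 disconnects 1 from 5 — these are bridges.
That makes 2 bridges.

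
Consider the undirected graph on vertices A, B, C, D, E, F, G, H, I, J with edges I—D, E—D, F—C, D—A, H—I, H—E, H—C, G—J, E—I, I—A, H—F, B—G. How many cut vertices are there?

Removing G increases the component count from 2 to 3, so G is a cut vertex.
Removing H increases the component count from 2 to 3, so H is a cut vertex.
By contrast removing B leaves 2 components; it is not a cut vertex. No other vertex is a cut vertex either.

2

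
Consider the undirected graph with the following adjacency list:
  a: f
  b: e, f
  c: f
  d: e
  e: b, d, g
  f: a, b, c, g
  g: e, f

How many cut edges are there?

3

The edges on the cycle g-e-b-f-g are not bridges since each lies on that cycle.
But removing f-a disconnects f from a; removing f-c disconnects f from c; removing e-d disconnects e from d — these are bridges.
That makes 3 bridges.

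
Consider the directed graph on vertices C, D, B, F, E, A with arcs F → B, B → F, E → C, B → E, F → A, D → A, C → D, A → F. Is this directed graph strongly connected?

Yes

From E we can reach every vertex (A, B, C, D, E, F), and every vertex can reach E (A, B, C, D, E, F). So the whole graph is one strongly connected component.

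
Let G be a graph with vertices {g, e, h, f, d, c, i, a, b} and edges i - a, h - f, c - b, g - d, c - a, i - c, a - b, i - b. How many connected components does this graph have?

4

e is isolated — a component by itself.
Starting from f we can reach f, h. That is one component of size 2.
Starting from d we can reach d, g. That is one component of size 2.
Starting from a we can reach a, b, c, i. That is one component of size 4.
Total: 4 components.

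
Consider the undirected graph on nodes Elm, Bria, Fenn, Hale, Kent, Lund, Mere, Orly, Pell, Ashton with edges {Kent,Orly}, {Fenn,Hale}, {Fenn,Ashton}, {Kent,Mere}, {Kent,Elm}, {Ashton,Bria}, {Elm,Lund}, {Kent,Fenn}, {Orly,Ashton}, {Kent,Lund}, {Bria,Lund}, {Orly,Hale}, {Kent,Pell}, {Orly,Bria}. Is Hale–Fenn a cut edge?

No

After removing Hale–Fenn, the path Hale-Orly-Kent-Fenn still connects them, so the edge is not a bridge.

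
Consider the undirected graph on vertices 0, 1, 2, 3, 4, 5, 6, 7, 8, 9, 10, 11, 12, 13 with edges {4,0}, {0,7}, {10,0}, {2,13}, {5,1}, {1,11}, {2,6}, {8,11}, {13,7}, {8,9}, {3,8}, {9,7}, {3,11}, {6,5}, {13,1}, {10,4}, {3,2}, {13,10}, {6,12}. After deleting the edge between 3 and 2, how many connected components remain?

1

3 and 2 are still connected via 3-11-1-13-2, so the component count stays at 1.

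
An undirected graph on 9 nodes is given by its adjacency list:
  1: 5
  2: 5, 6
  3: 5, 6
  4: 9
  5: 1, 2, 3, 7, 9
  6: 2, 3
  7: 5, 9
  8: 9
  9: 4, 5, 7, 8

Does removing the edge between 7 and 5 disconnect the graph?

After removing 7-5, the path 7-9-5 still connects them, so the edge is not a bridge.

No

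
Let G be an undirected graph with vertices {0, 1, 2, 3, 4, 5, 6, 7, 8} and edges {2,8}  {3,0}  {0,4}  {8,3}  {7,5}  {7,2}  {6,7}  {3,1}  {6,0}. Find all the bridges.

0-4, 1-3, 5-7

The edges on the cycle 6-7-2-8-3-0-6 are not bridges since each lies on that cycle.
But removing 7—5 disconnects 7 from 5; removing 4—0 disconnects 4 from 0; removing 3—1 disconnects 3 from 1 — these are bridges.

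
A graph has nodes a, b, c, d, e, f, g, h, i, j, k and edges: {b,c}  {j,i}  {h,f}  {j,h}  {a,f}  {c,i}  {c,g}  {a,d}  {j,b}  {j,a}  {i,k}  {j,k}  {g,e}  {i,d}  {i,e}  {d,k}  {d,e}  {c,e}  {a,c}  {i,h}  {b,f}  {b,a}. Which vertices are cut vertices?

Removing j, for instance, still leaves 1 component. No single vertex removal increases the component count — the graph has no articulation points.

none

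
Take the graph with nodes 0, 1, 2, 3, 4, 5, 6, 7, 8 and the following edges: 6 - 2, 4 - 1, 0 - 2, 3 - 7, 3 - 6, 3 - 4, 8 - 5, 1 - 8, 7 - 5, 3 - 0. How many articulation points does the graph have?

1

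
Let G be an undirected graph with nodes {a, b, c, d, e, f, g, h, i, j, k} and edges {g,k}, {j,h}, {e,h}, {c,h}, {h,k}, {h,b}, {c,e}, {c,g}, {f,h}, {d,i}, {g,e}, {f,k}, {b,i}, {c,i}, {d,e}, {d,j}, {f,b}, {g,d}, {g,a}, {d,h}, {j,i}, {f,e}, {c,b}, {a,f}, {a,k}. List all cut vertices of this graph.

Removing k, for instance, still leaves 1 component. No single vertex removal increases the component count — the graph has no articulation points.

none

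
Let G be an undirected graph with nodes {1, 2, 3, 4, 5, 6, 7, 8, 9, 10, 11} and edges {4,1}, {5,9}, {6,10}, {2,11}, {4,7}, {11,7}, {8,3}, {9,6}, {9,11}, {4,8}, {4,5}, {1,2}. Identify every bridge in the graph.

10-6, 3-8, 4-8, 6-9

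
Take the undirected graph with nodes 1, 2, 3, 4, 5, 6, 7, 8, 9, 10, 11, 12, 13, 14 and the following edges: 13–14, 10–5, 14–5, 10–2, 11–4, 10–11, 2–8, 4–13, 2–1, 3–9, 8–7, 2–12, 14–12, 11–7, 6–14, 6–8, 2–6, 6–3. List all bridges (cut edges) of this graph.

1-2, 3-6, 3-9

The edges on the cycle 10-2-6-14-5-10 are not bridges since each lies on that cycle.
But removing 9–3 disconnects 9 from 3; removing 3–6 disconnects 3 from 6; removing 1–2 disconnects 1 from 2 — these are bridges.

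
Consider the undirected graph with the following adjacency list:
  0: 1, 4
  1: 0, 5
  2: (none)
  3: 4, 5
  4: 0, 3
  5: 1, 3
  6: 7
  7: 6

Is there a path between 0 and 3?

Yes

From 0 we can reach 0, 1, 3, 4, 5, which includes 3.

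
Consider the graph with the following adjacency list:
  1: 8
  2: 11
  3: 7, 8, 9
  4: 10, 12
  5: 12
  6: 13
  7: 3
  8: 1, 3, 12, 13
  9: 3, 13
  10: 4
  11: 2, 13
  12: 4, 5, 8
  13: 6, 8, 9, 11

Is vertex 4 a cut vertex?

Yes

Deleting 4 raises the number of components from 1 to 2, so 4 is a cut vertex.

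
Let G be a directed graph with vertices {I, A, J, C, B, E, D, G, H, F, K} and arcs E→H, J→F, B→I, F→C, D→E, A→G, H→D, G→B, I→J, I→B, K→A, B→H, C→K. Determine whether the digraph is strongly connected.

There is no directed path from H to F, so the graph is not strongly connected.

No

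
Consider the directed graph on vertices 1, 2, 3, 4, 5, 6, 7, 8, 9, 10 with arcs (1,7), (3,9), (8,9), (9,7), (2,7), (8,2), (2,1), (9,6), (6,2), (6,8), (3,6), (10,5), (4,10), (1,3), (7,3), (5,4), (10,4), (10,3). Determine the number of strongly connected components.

2

{1, 2, 3, 6, 7, 8, 9} are all mutually reachable — one SCC of size 7.
{4, 5, 10} are all mutually reachable — one SCC of size 3.
That gives 2 strongly connected components.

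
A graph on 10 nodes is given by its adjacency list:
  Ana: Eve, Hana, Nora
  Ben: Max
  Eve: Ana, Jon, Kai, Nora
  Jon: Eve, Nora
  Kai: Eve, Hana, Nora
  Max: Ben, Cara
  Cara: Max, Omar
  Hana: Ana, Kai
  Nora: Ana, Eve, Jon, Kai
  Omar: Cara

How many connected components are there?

Starting from Ben we can reach Ben, Max, Cara, Omar. That is one component of size 4.
Starting from Ana we can reach Ana, Eve, Jon, Kai, Hana, Nora. That is one component of size 6.
Total: 2 components.

2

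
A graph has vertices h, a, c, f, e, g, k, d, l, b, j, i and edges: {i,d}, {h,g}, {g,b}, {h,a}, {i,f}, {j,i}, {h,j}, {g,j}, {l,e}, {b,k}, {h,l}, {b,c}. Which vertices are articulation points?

b, g, h, i, j, l

Removing b increases the component count from 1 to 3, so b is a cut vertex.
Removing g increases the component count from 1 to 2, so g is a cut vertex.
Removing h increases the component count from 1 to 3, so h is a cut vertex.
Likewise i, j, l are cut vertices.
By contrast removing a leaves 1 component; it is not a cut vertex. No other vertex is a cut vertex either.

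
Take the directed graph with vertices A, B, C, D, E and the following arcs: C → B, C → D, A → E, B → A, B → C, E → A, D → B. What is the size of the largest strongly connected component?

3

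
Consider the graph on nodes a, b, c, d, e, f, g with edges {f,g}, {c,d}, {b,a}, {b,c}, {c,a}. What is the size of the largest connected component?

4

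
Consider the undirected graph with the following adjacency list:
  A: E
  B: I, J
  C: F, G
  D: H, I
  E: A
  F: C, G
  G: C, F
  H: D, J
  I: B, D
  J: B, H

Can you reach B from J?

From J we can reach B, D, H, I, J, which includes B.

Yes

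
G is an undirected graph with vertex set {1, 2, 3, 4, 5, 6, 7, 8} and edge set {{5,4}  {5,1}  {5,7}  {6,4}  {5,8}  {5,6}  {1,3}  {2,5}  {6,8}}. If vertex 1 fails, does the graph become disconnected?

Deleting 1 raises the number of components from 1 to 2, so 1 is a cut vertex.

Yes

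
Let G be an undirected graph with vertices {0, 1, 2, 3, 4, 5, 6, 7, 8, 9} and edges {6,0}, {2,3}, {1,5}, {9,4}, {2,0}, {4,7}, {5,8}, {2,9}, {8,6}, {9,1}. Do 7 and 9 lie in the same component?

Yes

From 7 we can reach 0, 1, 2, 3, 4, 5, 6, 7, 8, 9, which includes 9.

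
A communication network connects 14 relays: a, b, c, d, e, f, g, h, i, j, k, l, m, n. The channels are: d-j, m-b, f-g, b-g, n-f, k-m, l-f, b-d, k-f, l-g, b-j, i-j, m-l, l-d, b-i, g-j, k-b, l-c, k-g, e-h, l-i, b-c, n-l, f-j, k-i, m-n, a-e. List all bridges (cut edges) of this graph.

The edges on the cycle m-n-l-f-g-j-b-m are not bridges since each lies on that cycle.
But removing e-h disconnects e from h; removing a-e disconnects a from e — these are bridges.

a-e, e-h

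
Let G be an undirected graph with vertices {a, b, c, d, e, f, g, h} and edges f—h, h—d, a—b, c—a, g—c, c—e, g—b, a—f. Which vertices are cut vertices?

Removing a increases the component count from 1 to 2, so a is a cut vertex.
Removing c increases the component count from 1 to 2, so c is a cut vertex.
Removing f increases the component count from 1 to 2, so f is a cut vertex.
Likewise h is a cut vertex.
By contrast removing e leaves 1 component; it is not a cut vertex. No other vertex is a cut vertex either.

a, c, f, h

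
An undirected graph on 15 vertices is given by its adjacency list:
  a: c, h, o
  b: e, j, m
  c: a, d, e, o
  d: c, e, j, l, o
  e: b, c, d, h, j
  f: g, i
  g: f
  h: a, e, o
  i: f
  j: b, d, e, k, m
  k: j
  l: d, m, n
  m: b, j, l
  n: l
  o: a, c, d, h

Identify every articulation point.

f, j, l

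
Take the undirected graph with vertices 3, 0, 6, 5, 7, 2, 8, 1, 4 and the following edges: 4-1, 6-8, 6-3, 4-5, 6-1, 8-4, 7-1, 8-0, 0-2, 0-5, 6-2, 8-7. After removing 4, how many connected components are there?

1

With 4 gone, the remaining components are: {0, 1, 2, 3, 5, 6, 7, 8}.
That is 1 component.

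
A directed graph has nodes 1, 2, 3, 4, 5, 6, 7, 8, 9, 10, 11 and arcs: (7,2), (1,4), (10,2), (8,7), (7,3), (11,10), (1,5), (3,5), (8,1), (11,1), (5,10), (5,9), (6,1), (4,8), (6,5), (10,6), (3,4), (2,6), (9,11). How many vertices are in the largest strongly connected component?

11

{1, 2, 3, 4, 5, 6, 7, 8, 9, 10, 11} are all mutually reachable — one SCC of size 11.
The largest has 11 vertices.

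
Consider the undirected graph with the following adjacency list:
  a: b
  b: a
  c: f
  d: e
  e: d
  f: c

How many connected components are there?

Starting from a we can reach a, b. That is one component of size 2.
Starting from c we can reach c, f. That is one component of size 2.
Starting from d we can reach d, e. That is one component of size 2.
Total: 3 components.

3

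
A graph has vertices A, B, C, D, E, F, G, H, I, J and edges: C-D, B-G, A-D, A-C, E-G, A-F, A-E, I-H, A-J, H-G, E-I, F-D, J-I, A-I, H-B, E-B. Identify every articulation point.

Removing A increases the component count from 1 to 2, so A is a cut vertex.
By contrast removing I leaves 1 component; it is not a cut vertex. No other vertex is a cut vertex either.

A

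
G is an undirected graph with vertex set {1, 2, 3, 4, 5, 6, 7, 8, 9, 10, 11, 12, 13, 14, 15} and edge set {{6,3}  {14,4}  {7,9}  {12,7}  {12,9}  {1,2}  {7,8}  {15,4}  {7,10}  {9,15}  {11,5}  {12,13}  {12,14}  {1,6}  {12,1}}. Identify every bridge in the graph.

1-12, 1-2, 1-6, 10-7, 11-5, 12-13, 3-6, 7-8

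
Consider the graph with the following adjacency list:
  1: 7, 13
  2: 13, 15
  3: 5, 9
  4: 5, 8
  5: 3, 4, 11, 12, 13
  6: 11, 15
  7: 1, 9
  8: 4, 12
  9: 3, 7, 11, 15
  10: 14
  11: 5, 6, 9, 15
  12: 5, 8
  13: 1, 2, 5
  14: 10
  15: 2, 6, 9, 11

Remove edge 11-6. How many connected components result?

2

11 and 6 are still connected via 11-15-6, so the component count stays at 2.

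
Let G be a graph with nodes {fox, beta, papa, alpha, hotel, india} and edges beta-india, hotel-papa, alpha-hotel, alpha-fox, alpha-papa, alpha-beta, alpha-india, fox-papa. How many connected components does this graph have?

1

Starting from fox we can reach fox, beta, papa, alpha, hotel, india. That is one component of size 6.
Total: 1 component.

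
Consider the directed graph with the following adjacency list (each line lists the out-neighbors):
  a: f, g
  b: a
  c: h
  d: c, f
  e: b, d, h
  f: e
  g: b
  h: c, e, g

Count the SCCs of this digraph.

{a, b, c, d, e, f, g, h} are all mutually reachable — one SCC of size 8.
That gives 1 strongly connected component.

1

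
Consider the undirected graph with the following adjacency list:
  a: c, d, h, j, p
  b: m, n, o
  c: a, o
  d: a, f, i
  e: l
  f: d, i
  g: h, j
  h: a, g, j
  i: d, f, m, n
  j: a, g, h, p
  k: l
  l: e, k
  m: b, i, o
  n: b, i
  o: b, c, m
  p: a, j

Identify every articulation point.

a, l

Removing a increases the component count from 2 to 3, so a is a cut vertex.
Removing l increases the component count from 2 to 3, so l is a cut vertex.
By contrast removing c leaves 2 components; it is not a cut vertex. No other vertex is a cut vertex either.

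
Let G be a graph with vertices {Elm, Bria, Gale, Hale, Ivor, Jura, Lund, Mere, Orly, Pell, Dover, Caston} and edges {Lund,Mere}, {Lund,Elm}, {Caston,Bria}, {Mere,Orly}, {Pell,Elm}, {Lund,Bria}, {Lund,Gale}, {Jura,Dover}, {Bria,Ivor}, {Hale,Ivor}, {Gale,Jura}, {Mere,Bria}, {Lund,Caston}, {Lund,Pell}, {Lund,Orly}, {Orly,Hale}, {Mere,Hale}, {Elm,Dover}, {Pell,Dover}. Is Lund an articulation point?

Yes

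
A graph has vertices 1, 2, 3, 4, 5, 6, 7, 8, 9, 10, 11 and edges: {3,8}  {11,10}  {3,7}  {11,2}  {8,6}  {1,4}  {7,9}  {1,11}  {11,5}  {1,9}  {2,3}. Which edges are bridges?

The edges on the cycle 1-11-2-3-7-9-1 are not bridges since each lies on that cycle.
But removing 11–5 disconnects 11 from 5; removing 1–4 disconnects 1 from 4; removing 3–8 disconnects 3 from 8; removing 6–8 disconnects 6 from 8 — these are bridges.
In total 5 edges are bridges.

1-4, 10-11, 11-5, 3-8, 6-8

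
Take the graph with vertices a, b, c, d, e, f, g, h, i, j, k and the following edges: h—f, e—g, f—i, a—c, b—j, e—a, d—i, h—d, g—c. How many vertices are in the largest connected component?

4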